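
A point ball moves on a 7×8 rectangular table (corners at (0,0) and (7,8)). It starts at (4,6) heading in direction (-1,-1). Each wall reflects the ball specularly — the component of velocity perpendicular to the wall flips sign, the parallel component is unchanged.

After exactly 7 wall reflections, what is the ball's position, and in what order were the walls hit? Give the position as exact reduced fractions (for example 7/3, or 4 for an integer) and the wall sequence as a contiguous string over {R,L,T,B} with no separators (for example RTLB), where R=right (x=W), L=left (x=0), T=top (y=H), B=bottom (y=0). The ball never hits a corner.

Final position: (7,3)
Wall sequence: LBRTLBR

1. t=4 → L at (0,2); v=(1,-1)
2. t=2 → B at (2,0); v=(1,1)
3. t=5 → R at (7,5); v=(-1,1)
4. t=3 → T at (4,8); v=(-1,-1)
5. t=4 → L at (0,4); v=(1,-1)
6. t=4 → B at (4,0); v=(1,1)
7. t=3 → R at (7,3); v=(-1,1)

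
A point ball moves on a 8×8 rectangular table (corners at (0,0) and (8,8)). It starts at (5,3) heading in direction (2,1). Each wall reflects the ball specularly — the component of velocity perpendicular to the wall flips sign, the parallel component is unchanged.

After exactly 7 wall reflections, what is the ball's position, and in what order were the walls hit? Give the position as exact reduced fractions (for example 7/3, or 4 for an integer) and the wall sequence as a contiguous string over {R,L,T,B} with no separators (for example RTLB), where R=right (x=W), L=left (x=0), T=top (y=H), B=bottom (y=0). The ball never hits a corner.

Final position: (8,9/2)
Wall sequence: RTLRBLR

1. t=3/2 → R at (8,9/2); v=(-2,1)
2. t=7/2 → T at (1,8); v=(-2,-1)
3. t=1/2 → L at (0,15/2); v=(2,-1)
4. t=4 → R at (8,7/2); v=(-2,-1)
5. t=7/2 → B at (1,0); v=(-2,1)
6. t=1/2 → L at (0,1/2); v=(2,1)
7. t=4 → R at (8,9/2); v=(-2,1)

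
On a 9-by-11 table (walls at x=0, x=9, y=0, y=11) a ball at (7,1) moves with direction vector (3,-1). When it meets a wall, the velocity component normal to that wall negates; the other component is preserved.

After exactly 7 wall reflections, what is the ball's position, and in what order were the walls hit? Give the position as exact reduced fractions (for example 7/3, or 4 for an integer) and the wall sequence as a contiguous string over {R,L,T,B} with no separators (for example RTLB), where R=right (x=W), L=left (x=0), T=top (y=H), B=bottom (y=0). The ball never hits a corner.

1. t=2/3 → R at (9,1/3); v=(-3,-1)
2. t=1/3 → B at (8,0); v=(-3,1)
3. t=8/3 → L at (0,8/3); v=(3,1)
4. t=3 → R at (9,17/3); v=(-3,1)
5. t=3 → L at (0,26/3); v=(3,1)
6. t=7/3 → T at (7,11); v=(3,-1)
7. t=2/3 → R at (9,31/3); v=(-3,-1)

Final position: (9,31/3)
Wall sequence: RBLRLTR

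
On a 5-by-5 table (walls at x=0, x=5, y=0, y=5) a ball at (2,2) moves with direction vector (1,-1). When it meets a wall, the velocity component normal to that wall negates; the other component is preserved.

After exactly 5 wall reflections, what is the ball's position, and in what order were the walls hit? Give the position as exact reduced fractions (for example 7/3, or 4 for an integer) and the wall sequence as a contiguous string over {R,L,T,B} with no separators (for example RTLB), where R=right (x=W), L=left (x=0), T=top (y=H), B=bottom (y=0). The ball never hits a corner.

Final position: (4,0)
Wall sequence: BRTLB

1. t=2 → B at (4,0); v=(1,1)
2. t=1 → R at (5,1); v=(-1,1)
3. t=4 → T at (1,5); v=(-1,-1)
4. t=1 → L at (0,4); v=(1,-1)
5. t=4 → B at (4,0); v=(1,1)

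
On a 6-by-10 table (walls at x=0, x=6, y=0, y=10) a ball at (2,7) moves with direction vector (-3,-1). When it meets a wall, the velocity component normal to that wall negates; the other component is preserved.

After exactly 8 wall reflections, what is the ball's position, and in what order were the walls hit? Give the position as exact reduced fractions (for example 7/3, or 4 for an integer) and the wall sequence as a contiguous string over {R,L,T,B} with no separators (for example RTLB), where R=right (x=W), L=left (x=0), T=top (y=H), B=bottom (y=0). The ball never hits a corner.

1. t=2/3 → L at (0,19/3); v=(3,-1)
2. t=2 → R at (6,13/3); v=(-3,-1)
3. t=2 → L at (0,7/3); v=(3,-1)
4. t=2 → R at (6,1/3); v=(-3,-1)
5. t=1/3 → B at (5,0); v=(-3,1)
6. t=5/3 → L at (0,5/3); v=(3,1)
7. t=2 → R at (6,11/3); v=(-3,1)
8. t=2 → L at (0,17/3); v=(3,1)

Final position: (0,17/3)
Wall sequence: LRLRBLRL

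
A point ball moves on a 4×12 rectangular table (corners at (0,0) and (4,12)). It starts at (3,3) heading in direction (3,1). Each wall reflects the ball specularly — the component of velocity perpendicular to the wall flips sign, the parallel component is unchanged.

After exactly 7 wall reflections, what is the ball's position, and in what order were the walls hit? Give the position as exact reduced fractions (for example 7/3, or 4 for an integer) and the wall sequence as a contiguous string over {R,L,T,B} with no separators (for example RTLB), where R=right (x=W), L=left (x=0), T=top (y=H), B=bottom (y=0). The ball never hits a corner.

1. t=1/3 → R at (4,10/3); v=(-3,1)
2. t=4/3 → L at (0,14/3); v=(3,1)
3. t=4/3 → R at (4,6); v=(-3,1)
4. t=4/3 → L at (0,22/3); v=(3,1)
5. t=4/3 → R at (4,26/3); v=(-3,1)
6. t=4/3 → L at (0,10); v=(3,1)
7. t=4/3 → R at (4,34/3); v=(-3,1)

Final position: (4,34/3)
Wall sequence: RLRLRLR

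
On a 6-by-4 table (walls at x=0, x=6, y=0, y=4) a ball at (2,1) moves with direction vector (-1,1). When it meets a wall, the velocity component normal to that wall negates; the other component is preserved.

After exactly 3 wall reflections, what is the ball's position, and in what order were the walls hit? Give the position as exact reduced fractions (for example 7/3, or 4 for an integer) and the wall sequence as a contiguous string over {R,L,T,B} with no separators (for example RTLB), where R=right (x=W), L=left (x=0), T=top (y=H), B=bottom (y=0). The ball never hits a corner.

1. t=2 → L at (0,3); v=(1,1)
2. t=1 → T at (1,4); v=(1,-1)
3. t=4 → B at (5,0); v=(1,1)

Final position: (5,0)
Wall sequence: LTB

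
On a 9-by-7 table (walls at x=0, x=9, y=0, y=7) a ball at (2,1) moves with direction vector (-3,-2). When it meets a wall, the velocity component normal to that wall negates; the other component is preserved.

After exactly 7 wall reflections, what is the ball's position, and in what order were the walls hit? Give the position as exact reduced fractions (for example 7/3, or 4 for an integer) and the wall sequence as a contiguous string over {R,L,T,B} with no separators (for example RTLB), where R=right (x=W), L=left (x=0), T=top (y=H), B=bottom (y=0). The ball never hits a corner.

1. t=1/2 → B at (1/2,0); v=(-3,2)
2. t=1/6 → L at (0,1/3); v=(3,2)
3. t=3 → R at (9,19/3); v=(-3,2)
4. t=1/3 → T at (8,7); v=(-3,-2)
5. t=8/3 → L at (0,5/3); v=(3,-2)
6. t=5/6 → B at (5/2,0); v=(3,2)
7. t=13/6 → R at (9,13/3); v=(-3,2)

Final position: (9,13/3)
Wall sequence: BLRTLBR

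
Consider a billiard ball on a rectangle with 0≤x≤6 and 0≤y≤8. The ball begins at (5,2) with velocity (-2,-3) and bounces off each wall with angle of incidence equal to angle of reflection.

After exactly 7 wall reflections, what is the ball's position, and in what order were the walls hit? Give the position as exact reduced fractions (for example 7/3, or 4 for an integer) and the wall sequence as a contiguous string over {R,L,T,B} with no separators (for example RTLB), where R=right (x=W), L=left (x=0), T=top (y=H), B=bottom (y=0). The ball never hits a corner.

1. t=2/3 → B at (11/3,0); v=(-2,3)
2. t=11/6 → L at (0,11/2); v=(2,3)
3. t=5/6 → T at (5/3,8); v=(2,-3)
4. t=13/6 → R at (6,3/2); v=(-2,-3)
5. t=1/2 → B at (5,0); v=(-2,3)
6. t=5/2 → L at (0,15/2); v=(2,3)
7. t=1/6 → T at (1/3,8); v=(2,-3)

Final position: (1/3,8)
Wall sequence: BLTRBLT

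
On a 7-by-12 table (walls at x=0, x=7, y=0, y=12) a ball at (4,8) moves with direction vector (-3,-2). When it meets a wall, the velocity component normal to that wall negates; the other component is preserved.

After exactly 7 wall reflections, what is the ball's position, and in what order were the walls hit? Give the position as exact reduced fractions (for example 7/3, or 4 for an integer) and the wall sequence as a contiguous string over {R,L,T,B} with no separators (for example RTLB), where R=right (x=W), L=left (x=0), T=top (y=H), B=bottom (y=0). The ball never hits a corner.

Final position: (0,32/3)
Wall sequence: LRBLRTL

1. t=4/3 → L at (0,16/3); v=(3,-2)
2. t=7/3 → R at (7,2/3); v=(-3,-2)
3. t=1/3 → B at (6,0); v=(-3,2)
4. t=2 → L at (0,4); v=(3,2)
5. t=7/3 → R at (7,26/3); v=(-3,2)
6. t=5/3 → T at (2,12); v=(-3,-2)
7. t=2/3 → L at (0,32/3); v=(3,-2)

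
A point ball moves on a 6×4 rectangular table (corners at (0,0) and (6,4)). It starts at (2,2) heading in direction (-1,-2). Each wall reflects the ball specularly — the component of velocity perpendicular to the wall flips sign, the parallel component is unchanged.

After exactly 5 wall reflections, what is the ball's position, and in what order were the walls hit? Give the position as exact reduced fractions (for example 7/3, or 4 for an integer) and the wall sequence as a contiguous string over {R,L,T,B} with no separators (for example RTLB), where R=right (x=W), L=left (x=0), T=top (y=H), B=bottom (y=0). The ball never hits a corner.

1. t=1 → B at (1,0); v=(-1,2)
2. t=1 → L at (0,2); v=(1,2)
3. t=1 → T at (1,4); v=(1,-2)
4. t=2 → B at (3,0); v=(1,2)
5. t=2 → T at (5,4); v=(1,-2)

Final position: (5,4)
Wall sequence: BLTBT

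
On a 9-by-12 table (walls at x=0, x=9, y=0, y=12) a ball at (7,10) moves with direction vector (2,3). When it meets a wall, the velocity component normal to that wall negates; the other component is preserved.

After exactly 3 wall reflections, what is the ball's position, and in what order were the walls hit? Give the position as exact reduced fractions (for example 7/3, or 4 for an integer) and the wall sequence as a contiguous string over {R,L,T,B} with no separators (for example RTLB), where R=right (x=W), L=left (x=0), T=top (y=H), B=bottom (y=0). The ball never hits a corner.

1. t=2/3 → T at (25/3,12); v=(2,-3)
2. t=1/3 → R at (9,11); v=(-2,-3)
3. t=11/3 → B at (5/3,0); v=(-2,3)

Final position: (5/3,0)
Wall sequence: TRB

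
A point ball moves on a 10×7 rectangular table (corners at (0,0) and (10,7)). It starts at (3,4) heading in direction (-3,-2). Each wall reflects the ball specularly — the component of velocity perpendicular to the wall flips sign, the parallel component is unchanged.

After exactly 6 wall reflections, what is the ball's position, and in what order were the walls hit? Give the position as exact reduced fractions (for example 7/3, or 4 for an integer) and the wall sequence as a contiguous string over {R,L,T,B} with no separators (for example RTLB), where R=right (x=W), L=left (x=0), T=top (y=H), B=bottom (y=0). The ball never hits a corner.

Final position: (4,0)
Wall sequence: LBRTLB

1. t=1 → L at (0,2); v=(3,-2)
2. t=1 → B at (3,0); v=(3,2)
3. t=7/3 → R at (10,14/3); v=(-3,2)
4. t=7/6 → T at (13/2,7); v=(-3,-2)
5. t=13/6 → L at (0,8/3); v=(3,-2)
6. t=4/3 → B at (4,0); v=(3,2)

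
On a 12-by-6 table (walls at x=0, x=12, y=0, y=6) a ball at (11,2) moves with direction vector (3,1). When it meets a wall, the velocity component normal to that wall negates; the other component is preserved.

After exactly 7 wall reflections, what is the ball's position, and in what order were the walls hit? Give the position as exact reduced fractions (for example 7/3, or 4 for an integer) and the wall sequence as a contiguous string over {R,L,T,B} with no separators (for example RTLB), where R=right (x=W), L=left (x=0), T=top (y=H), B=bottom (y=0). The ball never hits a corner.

Final position: (11,6)
Wall sequence: RTLRBLT

1. t=1/3 → R at (12,7/3); v=(-3,1)
2. t=11/3 → T at (1,6); v=(-3,-1)
3. t=1/3 → L at (0,17/3); v=(3,-1)
4. t=4 → R at (12,5/3); v=(-3,-1)
5. t=5/3 → B at (7,0); v=(-3,1)
6. t=7/3 → L at (0,7/3); v=(3,1)
7. t=11/3 → T at (11,6); v=(3,-1)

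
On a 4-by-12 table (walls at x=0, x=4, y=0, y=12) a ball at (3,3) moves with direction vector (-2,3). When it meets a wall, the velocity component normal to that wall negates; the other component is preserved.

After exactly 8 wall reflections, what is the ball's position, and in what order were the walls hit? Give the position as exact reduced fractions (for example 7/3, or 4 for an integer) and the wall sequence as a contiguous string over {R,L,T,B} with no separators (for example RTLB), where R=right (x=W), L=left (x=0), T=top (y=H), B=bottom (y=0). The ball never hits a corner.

Final position: (3,12)
Wall sequence: LTRLBRLT

1. t=3/2 → L at (0,15/2); v=(2,3)
2. t=3/2 → T at (3,12); v=(2,-3)
3. t=1/2 → R at (4,21/2); v=(-2,-3)
4. t=2 → L at (0,9/2); v=(2,-3)
5. t=3/2 → B at (3,0); v=(2,3)
6. t=1/2 → R at (4,3/2); v=(-2,3)
7. t=2 → L at (0,15/2); v=(2,3)
8. t=3/2 → T at (3,12); v=(2,-3)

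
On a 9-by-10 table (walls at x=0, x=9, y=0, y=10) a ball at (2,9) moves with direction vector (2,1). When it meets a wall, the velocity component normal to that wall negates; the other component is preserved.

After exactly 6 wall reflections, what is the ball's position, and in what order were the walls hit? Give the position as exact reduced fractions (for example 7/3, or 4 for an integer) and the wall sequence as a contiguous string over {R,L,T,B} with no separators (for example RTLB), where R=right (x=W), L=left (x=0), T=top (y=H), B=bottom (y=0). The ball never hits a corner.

Final position: (0,6)
Wall sequence: TRLBRL

1. t=1 → T at (4,10); v=(2,-1)
2. t=5/2 → R at (9,15/2); v=(-2,-1)
3. t=9/2 → L at (0,3); v=(2,-1)
4. t=3 → B at (6,0); v=(2,1)
5. t=3/2 → R at (9,3/2); v=(-2,1)
6. t=9/2 → L at (0,6); v=(2,1)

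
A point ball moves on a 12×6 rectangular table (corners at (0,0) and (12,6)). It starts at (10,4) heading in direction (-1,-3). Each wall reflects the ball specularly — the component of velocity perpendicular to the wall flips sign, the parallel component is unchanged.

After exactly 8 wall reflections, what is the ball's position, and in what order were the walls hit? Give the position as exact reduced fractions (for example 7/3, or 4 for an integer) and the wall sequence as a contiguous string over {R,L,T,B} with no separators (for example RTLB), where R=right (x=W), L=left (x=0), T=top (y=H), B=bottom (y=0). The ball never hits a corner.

Final position: (10/3,0)
Wall sequence: BTBTBLTB

1. t=4/3 → B at (26/3,0); v=(-1,3)
2. t=2 → T at (20/3,6); v=(-1,-3)
3. t=2 → B at (14/3,0); v=(-1,3)
4. t=2 → T at (8/3,6); v=(-1,-3)
5. t=2 → B at (2/3,0); v=(-1,3)
6. t=2/3 → L at (0,2); v=(1,3)
7. t=4/3 → T at (4/3,6); v=(1,-3)
8. t=2 → B at (10/3,0); v=(1,3)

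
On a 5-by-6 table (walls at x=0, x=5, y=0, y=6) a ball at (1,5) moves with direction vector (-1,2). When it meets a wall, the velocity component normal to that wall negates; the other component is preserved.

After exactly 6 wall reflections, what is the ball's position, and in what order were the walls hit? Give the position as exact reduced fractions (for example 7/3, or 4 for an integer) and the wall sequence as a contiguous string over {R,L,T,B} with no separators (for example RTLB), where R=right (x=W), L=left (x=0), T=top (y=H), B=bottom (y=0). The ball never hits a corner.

Final position: (3/2,0)
Wall sequence: TLBRTB

1. t=1/2 → T at (1/2,6); v=(-1,-2)
2. t=1/2 → L at (0,5); v=(1,-2)
3. t=5/2 → B at (5/2,0); v=(1,2)
4. t=5/2 → R at (5,5); v=(-1,2)
5. t=1/2 → T at (9/2,6); v=(-1,-2)
6. t=3 → B at (3/2,0); v=(-1,2)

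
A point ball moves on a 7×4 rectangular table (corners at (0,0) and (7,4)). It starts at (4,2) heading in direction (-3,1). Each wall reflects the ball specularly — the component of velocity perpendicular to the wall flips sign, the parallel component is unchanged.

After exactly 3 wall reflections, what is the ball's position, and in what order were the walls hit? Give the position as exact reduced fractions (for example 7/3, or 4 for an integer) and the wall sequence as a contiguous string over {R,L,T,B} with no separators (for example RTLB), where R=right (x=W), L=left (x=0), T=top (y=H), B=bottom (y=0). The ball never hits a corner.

Final position: (7,7/3)
Wall sequence: LTR

1. t=4/3 → L at (0,10/3); v=(3,1)
2. t=2/3 → T at (2,4); v=(3,-1)
3. t=5/3 → R at (7,7/3); v=(-3,-1)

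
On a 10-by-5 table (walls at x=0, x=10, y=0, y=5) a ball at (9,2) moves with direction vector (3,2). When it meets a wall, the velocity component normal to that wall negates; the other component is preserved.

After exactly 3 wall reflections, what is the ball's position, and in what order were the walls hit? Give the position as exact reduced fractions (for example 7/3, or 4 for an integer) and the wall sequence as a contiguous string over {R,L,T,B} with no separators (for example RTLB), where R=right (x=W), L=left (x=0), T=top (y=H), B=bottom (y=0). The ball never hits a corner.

1. t=1/3 → R at (10,8/3); v=(-3,2)
2. t=7/6 → T at (13/2,5); v=(-3,-2)
3. t=13/6 → L at (0,2/3); v=(3,-2)

Final position: (0,2/3)
Wall sequence: RTL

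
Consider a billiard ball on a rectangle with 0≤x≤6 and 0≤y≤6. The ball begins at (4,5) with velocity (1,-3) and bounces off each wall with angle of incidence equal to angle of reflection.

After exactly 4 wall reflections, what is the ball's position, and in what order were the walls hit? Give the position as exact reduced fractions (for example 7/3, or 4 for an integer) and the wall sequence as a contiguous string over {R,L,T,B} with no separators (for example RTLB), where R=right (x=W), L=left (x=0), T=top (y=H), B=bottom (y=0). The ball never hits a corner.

1. t=5/3 → B at (17/3,0); v=(1,3)
2. t=1/3 → R at (6,1); v=(-1,3)
3. t=5/3 → T at (13/3,6); v=(-1,-3)
4. t=2 → B at (7/3,0); v=(-1,3)

Final position: (7/3,0)
Wall sequence: BRTB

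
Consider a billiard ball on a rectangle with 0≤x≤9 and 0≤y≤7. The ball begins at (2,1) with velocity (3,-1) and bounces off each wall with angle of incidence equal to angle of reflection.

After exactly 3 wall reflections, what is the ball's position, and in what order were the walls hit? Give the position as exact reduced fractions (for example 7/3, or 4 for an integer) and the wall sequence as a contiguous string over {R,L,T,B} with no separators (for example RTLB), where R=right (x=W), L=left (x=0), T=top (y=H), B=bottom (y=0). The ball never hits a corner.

1. t=1 → B at (5,0); v=(3,1)
2. t=4/3 → R at (9,4/3); v=(-3,1)
3. t=3 → L at (0,13/3); v=(3,1)

Final position: (0,13/3)
Wall sequence: BRL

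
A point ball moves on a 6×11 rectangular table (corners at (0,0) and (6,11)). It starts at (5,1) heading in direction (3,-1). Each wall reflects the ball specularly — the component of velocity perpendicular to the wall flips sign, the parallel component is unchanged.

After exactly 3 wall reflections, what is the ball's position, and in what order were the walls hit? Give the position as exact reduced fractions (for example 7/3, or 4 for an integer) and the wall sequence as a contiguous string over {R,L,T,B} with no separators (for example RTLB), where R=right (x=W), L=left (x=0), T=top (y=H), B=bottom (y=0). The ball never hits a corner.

1. t=1/3 → R at (6,2/3); v=(-3,-1)
2. t=2/3 → B at (4,0); v=(-3,1)
3. t=4/3 → L at (0,4/3); v=(3,1)

Final position: (0,4/3)
Wall sequence: RBL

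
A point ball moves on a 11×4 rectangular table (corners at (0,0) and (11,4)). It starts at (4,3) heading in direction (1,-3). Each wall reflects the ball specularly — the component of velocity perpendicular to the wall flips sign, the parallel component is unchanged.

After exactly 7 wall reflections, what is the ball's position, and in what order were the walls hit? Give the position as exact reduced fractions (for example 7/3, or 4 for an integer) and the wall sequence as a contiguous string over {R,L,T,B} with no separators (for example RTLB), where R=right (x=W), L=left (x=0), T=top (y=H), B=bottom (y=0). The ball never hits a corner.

Final position: (31/3,4)
Wall sequence: BTBTBRT

1. t=1 → B at (5,0); v=(1,3)
2. t=4/3 → T at (19/3,4); v=(1,-3)
3. t=4/3 → B at (23/3,0); v=(1,3)
4. t=4/3 → T at (9,4); v=(1,-3)
5. t=4/3 → B at (31/3,0); v=(1,3)
6. t=2/3 → R at (11,2); v=(-1,3)
7. t=2/3 → T at (31/3,4); v=(-1,-3)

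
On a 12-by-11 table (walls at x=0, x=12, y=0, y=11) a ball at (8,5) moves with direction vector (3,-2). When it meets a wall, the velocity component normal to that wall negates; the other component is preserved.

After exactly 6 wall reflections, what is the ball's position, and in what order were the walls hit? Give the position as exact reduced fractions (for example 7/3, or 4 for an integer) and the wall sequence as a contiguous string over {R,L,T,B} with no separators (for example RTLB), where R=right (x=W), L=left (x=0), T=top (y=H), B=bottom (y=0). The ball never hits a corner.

1. t=4/3 → R at (12,7/3); v=(-3,-2)
2. t=7/6 → B at (17/2,0); v=(-3,2)
3. t=17/6 → L at (0,17/3); v=(3,2)
4. t=8/3 → T at (8,11); v=(3,-2)
5. t=4/3 → R at (12,25/3); v=(-3,-2)
6. t=4 → L at (0,1/3); v=(3,-2)

Final position: (0,1/3)
Wall sequence: RBLTRL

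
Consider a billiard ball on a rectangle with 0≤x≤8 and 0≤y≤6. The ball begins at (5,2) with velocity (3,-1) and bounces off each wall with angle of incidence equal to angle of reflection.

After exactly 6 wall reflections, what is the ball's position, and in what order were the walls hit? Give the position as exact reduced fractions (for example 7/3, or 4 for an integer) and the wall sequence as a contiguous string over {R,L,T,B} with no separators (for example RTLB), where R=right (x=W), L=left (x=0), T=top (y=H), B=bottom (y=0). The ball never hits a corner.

1. t=1 → R at (8,1); v=(-3,-1)
2. t=1 → B at (5,0); v=(-3,1)
3. t=5/3 → L at (0,5/3); v=(3,1)
4. t=8/3 → R at (8,13/3); v=(-3,1)
5. t=5/3 → T at (3,6); v=(-3,-1)
6. t=1 → L at (0,5); v=(3,-1)

Final position: (0,5)
Wall sequence: RBLRTL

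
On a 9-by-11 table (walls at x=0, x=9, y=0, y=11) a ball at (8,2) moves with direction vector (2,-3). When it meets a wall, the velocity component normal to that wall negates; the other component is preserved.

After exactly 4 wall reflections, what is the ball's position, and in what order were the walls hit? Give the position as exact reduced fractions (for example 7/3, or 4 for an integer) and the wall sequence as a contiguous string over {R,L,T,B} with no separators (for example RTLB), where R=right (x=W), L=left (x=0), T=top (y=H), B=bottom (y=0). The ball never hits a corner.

1. t=1/2 → R at (9,1/2); v=(-2,-3)
2. t=1/6 → B at (26/3,0); v=(-2,3)
3. t=11/3 → T at (4/3,11); v=(-2,-3)
4. t=2/3 → L at (0,9); v=(2,-3)

Final position: (0,9)
Wall sequence: RBTL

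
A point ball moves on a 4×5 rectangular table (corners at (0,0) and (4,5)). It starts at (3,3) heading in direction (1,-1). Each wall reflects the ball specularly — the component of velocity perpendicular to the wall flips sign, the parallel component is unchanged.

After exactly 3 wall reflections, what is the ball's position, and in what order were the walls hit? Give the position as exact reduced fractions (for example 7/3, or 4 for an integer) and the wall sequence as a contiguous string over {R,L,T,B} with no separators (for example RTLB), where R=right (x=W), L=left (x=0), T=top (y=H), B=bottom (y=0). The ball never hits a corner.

Final position: (0,2)
Wall sequence: RBL

1. t=1 → R at (4,2); v=(-1,-1)
2. t=2 → B at (2,0); v=(-1,1)
3. t=2 → L at (0,2); v=(1,1)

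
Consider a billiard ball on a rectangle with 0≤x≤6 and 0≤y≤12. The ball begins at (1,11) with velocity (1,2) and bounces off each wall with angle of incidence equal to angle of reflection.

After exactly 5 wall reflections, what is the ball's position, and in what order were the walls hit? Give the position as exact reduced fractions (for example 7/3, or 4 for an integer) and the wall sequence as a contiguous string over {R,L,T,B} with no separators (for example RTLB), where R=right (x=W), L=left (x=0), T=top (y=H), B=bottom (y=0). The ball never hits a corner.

Final position: (3/2,12)
Wall sequence: TRBLT

1. t=1/2 → T at (3/2,12); v=(1,-2)
2. t=9/2 → R at (6,3); v=(-1,-2)
3. t=3/2 → B at (9/2,0); v=(-1,2)
4. t=9/2 → L at (0,9); v=(1,2)
5. t=3/2 → T at (3/2,12); v=(1,-2)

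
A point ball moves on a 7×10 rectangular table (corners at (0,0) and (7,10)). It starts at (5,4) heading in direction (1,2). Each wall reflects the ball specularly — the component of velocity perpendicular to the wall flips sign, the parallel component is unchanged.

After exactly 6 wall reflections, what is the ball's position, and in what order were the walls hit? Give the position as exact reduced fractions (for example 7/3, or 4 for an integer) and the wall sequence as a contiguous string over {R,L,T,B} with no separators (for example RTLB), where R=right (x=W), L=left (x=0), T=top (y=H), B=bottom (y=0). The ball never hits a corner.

Final position: (7,4)
Wall sequence: RTBLTR

1. t=2 → R at (7,8); v=(-1,2)
2. t=1 → T at (6,10); v=(-1,-2)
3. t=5 → B at (1,0); v=(-1,2)
4. t=1 → L at (0,2); v=(1,2)
5. t=4 → T at (4,10); v=(1,-2)
6. t=3 → R at (7,4); v=(-1,-2)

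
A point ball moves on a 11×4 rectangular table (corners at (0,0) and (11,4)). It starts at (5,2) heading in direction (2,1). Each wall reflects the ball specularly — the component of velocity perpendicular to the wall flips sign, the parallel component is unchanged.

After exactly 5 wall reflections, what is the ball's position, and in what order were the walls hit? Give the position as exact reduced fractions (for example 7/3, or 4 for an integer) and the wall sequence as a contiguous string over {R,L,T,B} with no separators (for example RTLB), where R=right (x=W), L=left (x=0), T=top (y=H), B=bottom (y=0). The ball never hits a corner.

Final position: (3,4)
Wall sequence: TRBLT

1. t=2 → T at (9,4); v=(2,-1)
2. t=1 → R at (11,3); v=(-2,-1)
3. t=3 → B at (5,0); v=(-2,1)
4. t=5/2 → L at (0,5/2); v=(2,1)
5. t=3/2 → T at (3,4); v=(2,-1)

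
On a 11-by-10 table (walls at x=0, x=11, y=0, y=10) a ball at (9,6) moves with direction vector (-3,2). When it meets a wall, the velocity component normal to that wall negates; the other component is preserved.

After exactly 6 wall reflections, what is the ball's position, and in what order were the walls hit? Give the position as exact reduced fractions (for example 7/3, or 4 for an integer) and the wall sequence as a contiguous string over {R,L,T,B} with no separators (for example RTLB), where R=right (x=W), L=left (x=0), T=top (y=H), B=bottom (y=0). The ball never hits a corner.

Final position: (5,10)
Wall sequence: TLRBLT

1. t=2 → T at (3,10); v=(-3,-2)
2. t=1 → L at (0,8); v=(3,-2)
3. t=11/3 → R at (11,2/3); v=(-3,-2)
4. t=1/3 → B at (10,0); v=(-3,2)
5. t=10/3 → L at (0,20/3); v=(3,2)
6. t=5/3 → T at (5,10); v=(3,-2)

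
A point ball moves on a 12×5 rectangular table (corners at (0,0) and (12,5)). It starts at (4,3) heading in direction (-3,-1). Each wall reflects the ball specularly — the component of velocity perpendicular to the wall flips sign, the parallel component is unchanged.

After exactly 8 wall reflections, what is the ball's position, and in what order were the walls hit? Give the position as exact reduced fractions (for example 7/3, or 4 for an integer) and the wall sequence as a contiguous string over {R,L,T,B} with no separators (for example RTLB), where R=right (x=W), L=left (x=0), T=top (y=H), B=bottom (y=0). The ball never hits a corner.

1. t=4/3 → L at (0,5/3); v=(3,-1)
2. t=5/3 → B at (5,0); v=(3,1)
3. t=7/3 → R at (12,7/3); v=(-3,1)
4. t=8/3 → T at (4,5); v=(-3,-1)
5. t=4/3 → L at (0,11/3); v=(3,-1)
6. t=11/3 → B at (11,0); v=(3,1)
7. t=1/3 → R at (12,1/3); v=(-3,1)
8. t=4 → L at (0,13/3); v=(3,1)

Final position: (0,13/3)
Wall sequence: LBRTLBRL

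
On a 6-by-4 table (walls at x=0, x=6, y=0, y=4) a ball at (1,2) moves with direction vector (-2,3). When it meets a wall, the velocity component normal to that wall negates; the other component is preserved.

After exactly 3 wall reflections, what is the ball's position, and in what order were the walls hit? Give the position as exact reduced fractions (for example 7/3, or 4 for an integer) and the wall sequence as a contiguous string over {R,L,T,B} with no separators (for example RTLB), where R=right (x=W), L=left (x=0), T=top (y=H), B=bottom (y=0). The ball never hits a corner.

1. t=1/2 → L at (0,7/2); v=(2,3)
2. t=1/6 → T at (1/3,4); v=(2,-3)
3. t=4/3 → B at (3,0); v=(2,3)

Final position: (3,0)
Wall sequence: LTB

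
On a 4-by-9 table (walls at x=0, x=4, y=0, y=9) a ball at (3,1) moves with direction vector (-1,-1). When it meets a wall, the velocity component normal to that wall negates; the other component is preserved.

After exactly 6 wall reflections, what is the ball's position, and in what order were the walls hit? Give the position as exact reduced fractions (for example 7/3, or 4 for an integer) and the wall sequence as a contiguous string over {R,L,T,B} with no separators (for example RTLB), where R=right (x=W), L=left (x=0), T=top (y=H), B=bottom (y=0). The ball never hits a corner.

1. t=1 → B at (2,0); v=(-1,1)
2. t=2 → L at (0,2); v=(1,1)
3. t=4 → R at (4,6); v=(-1,1)
4. t=3 → T at (1,9); v=(-1,-1)
5. t=1 → L at (0,8); v=(1,-1)
6. t=4 → R at (4,4); v=(-1,-1)

Final position: (4,4)
Wall sequence: BLRTLR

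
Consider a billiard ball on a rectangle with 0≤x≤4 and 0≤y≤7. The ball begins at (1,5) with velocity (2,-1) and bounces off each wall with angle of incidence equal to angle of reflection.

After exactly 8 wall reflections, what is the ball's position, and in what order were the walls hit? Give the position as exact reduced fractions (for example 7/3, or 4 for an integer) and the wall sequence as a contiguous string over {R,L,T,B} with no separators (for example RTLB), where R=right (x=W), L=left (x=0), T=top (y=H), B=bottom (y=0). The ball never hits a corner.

1. t=3/2 → R at (4,7/2); v=(-2,-1)
2. t=2 → L at (0,3/2); v=(2,-1)
3. t=3/2 → B at (3,0); v=(2,1)
4. t=1/2 → R at (4,1/2); v=(-2,1)
5. t=2 → L at (0,5/2); v=(2,1)
6. t=2 → R at (4,9/2); v=(-2,1)
7. t=2 → L at (0,13/2); v=(2,1)
8. t=1/2 → T at (1,7); v=(2,-1)

Final position: (1,7)
Wall sequence: RLBRLRLT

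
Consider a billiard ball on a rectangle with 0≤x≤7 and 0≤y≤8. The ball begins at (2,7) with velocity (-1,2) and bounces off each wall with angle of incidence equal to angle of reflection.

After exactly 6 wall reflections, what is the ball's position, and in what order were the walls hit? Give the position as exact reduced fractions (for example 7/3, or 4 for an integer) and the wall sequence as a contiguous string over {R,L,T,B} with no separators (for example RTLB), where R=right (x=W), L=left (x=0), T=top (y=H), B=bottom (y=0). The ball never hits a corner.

1. t=1/2 → T at (3/2,8); v=(-1,-2)
2. t=3/2 → L at (0,5); v=(1,-2)
3. t=5/2 → B at (5/2,0); v=(1,2)
4. t=4 → T at (13/2,8); v=(1,-2)
5. t=1/2 → R at (7,7); v=(-1,-2)
6. t=7/2 → B at (7/2,0); v=(-1,2)

Final position: (7/2,0)
Wall sequence: TLBTRB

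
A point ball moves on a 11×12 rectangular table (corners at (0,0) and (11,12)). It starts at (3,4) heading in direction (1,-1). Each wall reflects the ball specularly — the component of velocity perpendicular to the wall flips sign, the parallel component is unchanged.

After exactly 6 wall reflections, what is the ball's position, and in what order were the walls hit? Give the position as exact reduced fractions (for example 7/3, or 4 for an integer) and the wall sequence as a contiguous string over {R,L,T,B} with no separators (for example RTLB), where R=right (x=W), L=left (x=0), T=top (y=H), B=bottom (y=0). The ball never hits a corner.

Final position: (11,2)
Wall sequence: BRTLBR

1. t=4 → B at (7,0); v=(1,1)
2. t=4 → R at (11,4); v=(-1,1)
3. t=8 → T at (3,12); v=(-1,-1)
4. t=3 → L at (0,9); v=(1,-1)
5. t=9 → B at (9,0); v=(1,1)
6. t=2 → R at (11,2); v=(-1,1)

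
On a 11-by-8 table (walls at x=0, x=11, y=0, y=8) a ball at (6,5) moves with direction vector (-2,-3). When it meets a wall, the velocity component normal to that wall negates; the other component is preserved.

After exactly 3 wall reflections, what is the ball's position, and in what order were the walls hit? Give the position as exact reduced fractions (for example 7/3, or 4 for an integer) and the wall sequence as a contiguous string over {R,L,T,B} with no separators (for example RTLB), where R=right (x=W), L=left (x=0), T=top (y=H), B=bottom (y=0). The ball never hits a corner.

1. t=5/3 → B at (8/3,0); v=(-2,3)
2. t=4/3 → L at (0,4); v=(2,3)
3. t=4/3 → T at (8/3,8); v=(2,-3)

Final position: (8/3,8)
Wall sequence: BLT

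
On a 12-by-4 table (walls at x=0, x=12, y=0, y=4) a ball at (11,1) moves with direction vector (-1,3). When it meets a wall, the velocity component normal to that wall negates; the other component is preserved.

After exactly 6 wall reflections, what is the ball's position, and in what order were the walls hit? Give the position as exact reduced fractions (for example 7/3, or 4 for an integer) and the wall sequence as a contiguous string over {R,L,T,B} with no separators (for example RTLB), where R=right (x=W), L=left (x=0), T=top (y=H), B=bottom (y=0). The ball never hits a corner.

Final position: (10/3,0)
Wall sequence: TBTBTB

1. t=1 → T at (10,4); v=(-1,-3)
2. t=4/3 → B at (26/3,0); v=(-1,3)
3. t=4/3 → T at (22/3,4); v=(-1,-3)
4. t=4/3 → B at (6,0); v=(-1,3)
5. t=4/3 → T at (14/3,4); v=(-1,-3)
6. t=4/3 → B at (10/3,0); v=(-1,3)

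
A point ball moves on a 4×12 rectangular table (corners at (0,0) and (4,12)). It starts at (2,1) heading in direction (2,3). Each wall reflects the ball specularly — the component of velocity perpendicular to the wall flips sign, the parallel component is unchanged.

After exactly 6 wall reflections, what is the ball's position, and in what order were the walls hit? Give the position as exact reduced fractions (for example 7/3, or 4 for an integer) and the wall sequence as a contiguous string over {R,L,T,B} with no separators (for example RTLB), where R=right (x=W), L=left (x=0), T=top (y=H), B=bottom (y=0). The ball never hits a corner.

1. t=1 → R at (4,4); v=(-2,3)
2. t=2 → L at (0,10); v=(2,3)
3. t=2/3 → T at (4/3,12); v=(2,-3)
4. t=4/3 → R at (4,8); v=(-2,-3)
5. t=2 → L at (0,2); v=(2,-3)
6. t=2/3 → B at (4/3,0); v=(2,3)

Final position: (4/3,0)
Wall sequence: RLTRLB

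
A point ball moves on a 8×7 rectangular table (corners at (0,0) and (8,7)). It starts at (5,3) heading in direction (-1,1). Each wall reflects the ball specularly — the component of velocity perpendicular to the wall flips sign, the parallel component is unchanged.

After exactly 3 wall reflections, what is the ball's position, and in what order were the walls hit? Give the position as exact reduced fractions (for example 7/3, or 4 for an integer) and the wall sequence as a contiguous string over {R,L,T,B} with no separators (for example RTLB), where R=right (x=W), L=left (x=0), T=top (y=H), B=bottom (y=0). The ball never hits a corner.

1. t=4 → T at (1,7); v=(-1,-1)
2. t=1 → L at (0,6); v=(1,-1)
3. t=6 → B at (6,0); v=(1,1)

Final position: (6,0)
Wall sequence: TLB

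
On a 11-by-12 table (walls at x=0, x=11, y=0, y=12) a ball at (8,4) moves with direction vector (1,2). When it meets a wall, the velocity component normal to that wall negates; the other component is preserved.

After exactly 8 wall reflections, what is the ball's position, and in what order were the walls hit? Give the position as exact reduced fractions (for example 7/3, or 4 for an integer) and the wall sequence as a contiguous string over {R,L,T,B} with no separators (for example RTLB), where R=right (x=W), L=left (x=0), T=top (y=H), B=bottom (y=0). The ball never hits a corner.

1. t=3 → R at (11,10); v=(-1,2)
2. t=1 → T at (10,12); v=(-1,-2)
3. t=6 → B at (4,0); v=(-1,2)
4. t=4 → L at (0,8); v=(1,2)
5. t=2 → T at (2,12); v=(1,-2)
6. t=6 → B at (8,0); v=(1,2)
7. t=3 → R at (11,6); v=(-1,2)
8. t=3 → T at (8,12); v=(-1,-2)

Final position: (8,12)
Wall sequence: RTBLTBRT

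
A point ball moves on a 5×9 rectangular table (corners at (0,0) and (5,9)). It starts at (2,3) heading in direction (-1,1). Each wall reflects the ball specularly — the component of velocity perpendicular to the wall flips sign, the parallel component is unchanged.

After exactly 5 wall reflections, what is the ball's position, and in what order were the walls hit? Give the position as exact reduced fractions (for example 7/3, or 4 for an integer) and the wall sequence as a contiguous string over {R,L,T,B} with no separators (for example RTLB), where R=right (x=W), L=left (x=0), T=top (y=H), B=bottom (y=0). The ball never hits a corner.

Final position: (3,0)
Wall sequence: LTRLB

1. t=2 → L at (0,5); v=(1,1)
2. t=4 → T at (4,9); v=(1,-1)
3. t=1 → R at (5,8); v=(-1,-1)
4. t=5 → L at (0,3); v=(1,-1)
5. t=3 → B at (3,0); v=(1,1)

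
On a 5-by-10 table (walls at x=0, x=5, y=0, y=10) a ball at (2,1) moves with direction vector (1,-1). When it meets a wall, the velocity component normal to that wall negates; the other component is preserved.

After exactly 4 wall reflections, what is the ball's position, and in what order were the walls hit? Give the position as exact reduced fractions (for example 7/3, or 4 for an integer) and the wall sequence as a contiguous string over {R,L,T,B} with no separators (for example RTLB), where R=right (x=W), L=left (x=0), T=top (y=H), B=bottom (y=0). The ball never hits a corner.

Final position: (3,10)
Wall sequence: BRLT

1. t=1 → B at (3,0); v=(1,1)
2. t=2 → R at (5,2); v=(-1,1)
3. t=5 → L at (0,7); v=(1,1)
4. t=3 → T at (3,10); v=(1,-1)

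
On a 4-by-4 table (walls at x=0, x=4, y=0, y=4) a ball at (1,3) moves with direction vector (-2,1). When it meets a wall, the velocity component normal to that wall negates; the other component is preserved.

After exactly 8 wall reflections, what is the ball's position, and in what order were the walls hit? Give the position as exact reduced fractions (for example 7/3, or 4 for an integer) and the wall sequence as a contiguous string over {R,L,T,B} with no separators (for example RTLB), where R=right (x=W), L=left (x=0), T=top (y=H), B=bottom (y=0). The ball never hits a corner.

Final position: (1,4)
Wall sequence: LTRLBRLT

1. t=1/2 → L at (0,7/2); v=(2,1)
2. t=1/2 → T at (1,4); v=(2,-1)
3. t=3/2 → R at (4,5/2); v=(-2,-1)
4. t=2 → L at (0,1/2); v=(2,-1)
5. t=1/2 → B at (1,0); v=(2,1)
6. t=3/2 → R at (4,3/2); v=(-2,1)
7. t=2 → L at (0,7/2); v=(2,1)
8. t=1/2 → T at (1,4); v=(2,-1)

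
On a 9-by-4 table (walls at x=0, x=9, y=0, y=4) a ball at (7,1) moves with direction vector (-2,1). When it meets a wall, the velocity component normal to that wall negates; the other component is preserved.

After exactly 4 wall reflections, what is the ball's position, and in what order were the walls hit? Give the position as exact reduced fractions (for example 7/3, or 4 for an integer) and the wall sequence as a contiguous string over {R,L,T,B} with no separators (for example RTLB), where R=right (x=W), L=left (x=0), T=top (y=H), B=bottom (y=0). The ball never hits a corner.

1. t=3 → T at (1,4); v=(-2,-1)
2. t=1/2 → L at (0,7/2); v=(2,-1)
3. t=7/2 → B at (7,0); v=(2,1)
4. t=1 → R at (9,1); v=(-2,1)

Final position: (9,1)
Wall sequence: TLBR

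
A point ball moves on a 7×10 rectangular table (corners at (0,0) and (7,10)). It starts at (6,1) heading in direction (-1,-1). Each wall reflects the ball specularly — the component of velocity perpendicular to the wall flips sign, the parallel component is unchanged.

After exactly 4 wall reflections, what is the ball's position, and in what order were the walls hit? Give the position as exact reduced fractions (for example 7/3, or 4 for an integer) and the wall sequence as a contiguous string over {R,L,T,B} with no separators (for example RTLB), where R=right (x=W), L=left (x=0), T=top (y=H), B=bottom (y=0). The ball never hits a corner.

1. t=1 → B at (5,0); v=(-1,1)
2. t=5 → L at (0,5); v=(1,1)
3. t=5 → T at (5,10); v=(1,-1)
4. t=2 → R at (7,8); v=(-1,-1)

Final position: (7,8)
Wall sequence: BLTR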